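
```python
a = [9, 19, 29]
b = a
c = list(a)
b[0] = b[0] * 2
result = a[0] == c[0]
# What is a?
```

After line 1: a = [9, 19, 29]
After line 2 (b = a, alias): a = [9, 19, 29], b = [9, 19, 29]
After line 3 (c = list(a) is a copy, new object): c = [9, 19, 29]
After line 4 (b[0] = 9 * 2 = 18; mutates shared a/b): a = b = [18, 19, 29], c = [9, 19, 29]
After line 5 (a[0] = 18, c[0] = 9; result = False)

[18, 19, 29]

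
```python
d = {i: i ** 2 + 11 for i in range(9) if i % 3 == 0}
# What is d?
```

{0: 11, 3: 20, 6: 47}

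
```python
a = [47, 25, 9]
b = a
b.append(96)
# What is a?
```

After line 1: a = [47, 25, 9]
After line 2 (b = a is an alias, same object): a = [47, 25, 9], b = [47, 25, 9]
After line 3 (b.append mutates the shared list): a = [47, 25, 9, 96], b = [47, 25, 9, 96]

[47, 25, 9, 96]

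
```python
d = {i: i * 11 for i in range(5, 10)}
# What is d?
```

{5: 55, 6: 66, 7: 77, 8: 88, 9: 99}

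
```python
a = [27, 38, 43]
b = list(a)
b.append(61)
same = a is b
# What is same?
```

After line 1: a = [27, 38, 43]
After line 2 (b = list(a) is a shallow copy, new object): a = [27, 38, 43], b = [27, 38, 43]
After line 3 (append only mutates b): a = [27, 38, 43], b = [27, 38, 43, 61]
After line 4 (same = a is b; different objects -> False): same = False

False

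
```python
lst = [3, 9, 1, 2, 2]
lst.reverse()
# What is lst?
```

[2, 2, 1, 9, 3]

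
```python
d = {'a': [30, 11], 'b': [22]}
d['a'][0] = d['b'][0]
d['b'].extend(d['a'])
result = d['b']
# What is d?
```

After line 1: d = {'a': [30, 11], 'b': [22]}
After line 2 (a[0] = b[0] = 22): d = {'a': [22, 11], 'b': [22]}
After line 3 (b.extend(a) appends [22, 11]): d = {'a': [22, 11], 'b': [22, 22, 11]}
After line 4: result = d['b'] = [22, 22, 11]

{'a': [22, 11], 'b': [22, 22, 11]}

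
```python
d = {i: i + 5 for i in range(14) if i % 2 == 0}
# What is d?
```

{0: 5, 2: 7, 4: 9, 6: 11, 8: 13, 10: 15, 12: 17}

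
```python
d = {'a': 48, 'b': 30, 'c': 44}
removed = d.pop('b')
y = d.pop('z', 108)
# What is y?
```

After line 1: d = {'a': 48, 'b': 30, 'c': 44}
After line 2 (pop 'b' returns 30): d = {'a': 48, 'c': 44}, removed = 30
After line 3 (pop 'z' missing, returns default 108): d = {'a': 48, 'c': 44}, y = 108

108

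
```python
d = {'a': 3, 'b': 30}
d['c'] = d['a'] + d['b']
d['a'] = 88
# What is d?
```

After line 1: d = {'a': 3, 'b': 30}
After line 2 (d['c'] = 3 + 30): d = {'a': 3, 'b': 30, 'c': 33}
After line 3: d = {'a': 88, 'b': 30, 'c': 33}

{'a': 88, 'b': 30, 'c': 33}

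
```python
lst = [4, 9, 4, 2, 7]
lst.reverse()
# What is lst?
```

[7, 2, 4, 9, 4]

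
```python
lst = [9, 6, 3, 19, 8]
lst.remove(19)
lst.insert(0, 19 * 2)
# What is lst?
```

After line 1: lst = [9, 6, 3, 19, 8]
After line 2 (remove first 19): lst = [9, 6, 3, 8]
After line 3 (insert 38 at index 0): lst = [38, 9, 6, 3, 8]

[38, 9, 6, 3, 8]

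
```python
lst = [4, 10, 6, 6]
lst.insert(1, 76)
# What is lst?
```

[4, 76, 10, 6, 6]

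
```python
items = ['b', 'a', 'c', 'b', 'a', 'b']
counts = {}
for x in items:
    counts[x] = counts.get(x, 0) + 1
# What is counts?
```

Initial: counts = {}, items = ['b', 'a', 'c', 'b', 'a', 'b']
See 'b': counts = {'b': 1}
See 'a': counts = {'b': 1, 'a': 1}
See 'c': counts = {'b': 1, 'a': 1, 'c': 1}
See 'b': counts = {'b': 2, 'a': 1, 'c': 1}
See 'a': counts = {'b': 2, 'a': 2, 'c': 1}
See 'b': counts = {'b': 3, 'a': 2, 'c': 1}

{'b': 3, 'a': 2, 'c': 1}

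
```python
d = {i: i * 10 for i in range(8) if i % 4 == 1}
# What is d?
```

{1: 10, 5: 50}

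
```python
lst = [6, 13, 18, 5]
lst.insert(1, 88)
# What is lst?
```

[6, 88, 13, 18, 5]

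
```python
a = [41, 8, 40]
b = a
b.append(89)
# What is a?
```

After line 1: a = [41, 8, 40]
After line 2 (b = a is an alias, same object): a = [41, 8, 40], b = [41, 8, 40]
After line 3 (b.append mutates the shared list): a = [41, 8, 40, 89], b = [41, 8, 40, 89]

[41, 8, 40, 89]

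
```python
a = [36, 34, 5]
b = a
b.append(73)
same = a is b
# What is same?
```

After line 1: a = [36, 34, 5]
After line 2 (b = a is an alias, same object): a = [36, 34, 5], b = [36, 34, 5]
After line 3 (b.append mutates the shared list): a = [36, 34, 5, 73], b = [36, 34, 5, 73]
After line 4 (same = a is b; same object -> True): same = True

True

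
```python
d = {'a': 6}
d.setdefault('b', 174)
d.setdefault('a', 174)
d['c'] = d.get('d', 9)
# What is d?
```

After line 1: d = {'a': 6}
After line 2 (setdefault adds 'b'=174): d = {'a': 6, 'b': 174}
After line 3 (setdefault 'a' no-op, already exists): d = {'a': 6, 'b': 174}
After line 4 (get('d', 9) returns default since 'd' not in d): d = {'a': 6, 'b': 174, 'c': 9}

{'a': 6, 'b': 174, 'c': 9}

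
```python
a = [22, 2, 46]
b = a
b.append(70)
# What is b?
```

After line 1: a = [22, 2, 46]
After line 2 (b = a is an alias, same object): a = [22, 2, 46], b = [22, 2, 46]
After line 3 (b.append mutates the shared list): a = [22, 2, 46, 70], b = [22, 2, 46, 70]

[22, 2, 46, 70]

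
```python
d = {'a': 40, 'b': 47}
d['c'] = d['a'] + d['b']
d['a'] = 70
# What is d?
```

After line 1: d = {'a': 40, 'b': 47}
After line 2 (d['c'] = 40 + 47): d = {'a': 40, 'b': 47, 'c': 87}
After line 3: d = {'a': 70, 'b': 47, 'c': 87}

{'a': 70, 'b': 47, 'c': 87}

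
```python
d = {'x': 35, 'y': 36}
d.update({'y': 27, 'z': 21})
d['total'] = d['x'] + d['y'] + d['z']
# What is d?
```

After line 1: d = {'x': 35, 'y': 36}
After line 2 (y overwritten, z added): d = {'x': 35, 'y': 27, 'z': 21}
After line 3 (total = 35 + 27 + 21 = 83): d = {'x': 35, 'y': 27, 'z': 21, 'total': 83}

{'x': 35, 'y': 27, 'z': 21, 'total': 83}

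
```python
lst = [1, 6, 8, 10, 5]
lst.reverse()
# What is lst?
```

[5, 10, 8, 6, 1]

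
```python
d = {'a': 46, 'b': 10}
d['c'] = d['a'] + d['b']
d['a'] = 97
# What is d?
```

After line 1: d = {'a': 46, 'b': 10}
After line 2 (d['c'] = 46 + 10): d = {'a': 46, 'b': 10, 'c': 56}
After line 3: d = {'a': 97, 'b': 10, 'c': 56}

{'a': 97, 'b': 10, 'c': 56}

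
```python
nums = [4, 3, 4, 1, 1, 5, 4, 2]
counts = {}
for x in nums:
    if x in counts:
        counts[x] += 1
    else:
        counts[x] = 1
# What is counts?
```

Initial: counts = {}, nums = [4, 3, 4, 1, 1, 5, 4, 2]
See 4: counts = {4: 1}
See 3: counts = {4: 1, 3: 1}
See 4: counts = {4: 2, 3: 1}
See 1: counts = {4: 2, 3: 1, 1: 1}
See 1: counts = {4: 2, 3: 1, 1: 2}
See 5: counts = {4: 2, 3: 1, 1: 2, 5: 1}
See 4: counts = {4: 3, 3: 1, 1: 2, 5: 1}
See 2: counts = {4: 3, 3: 1, 1: 2, 5: 1, 2: 1}

{4: 3, 3: 1, 1: 2, 5: 1, 2: 1}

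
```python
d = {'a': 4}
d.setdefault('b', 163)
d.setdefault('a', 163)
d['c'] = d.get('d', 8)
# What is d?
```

After line 1: d = {'a': 4}
After line 2 (setdefault adds 'b'=163): d = {'a': 4, 'b': 163}
After line 3 (setdefault 'a' no-op, already exists): d = {'a': 4, 'b': 163}
After line 4 (get('d', 8) returns default since 'd' not in d): d = {'a': 4, 'b': 163, 'c': 8}

{'a': 4, 'b': 163, 'c': 8}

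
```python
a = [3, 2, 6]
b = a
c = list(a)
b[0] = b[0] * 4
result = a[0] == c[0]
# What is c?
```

After line 1: a = [3, 2, 6]
After line 2 (b = a, alias): a = [3, 2, 6], b = [3, 2, 6]
After line 3 (c = list(a) is a copy, new object): c = [3, 2, 6]
After line 4 (b[0] = 3 * 4 = 12; mutates shared a/b): a = b = [12, 2, 6], c = [3, 2, 6]
After line 5 (a[0] = 12, c[0] = 3; result = False)

[3, 2, 6]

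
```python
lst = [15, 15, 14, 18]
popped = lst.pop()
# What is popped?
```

18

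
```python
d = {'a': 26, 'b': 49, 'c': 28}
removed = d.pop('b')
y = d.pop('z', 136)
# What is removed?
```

After line 1: d = {'a': 26, 'b': 49, 'c': 28}
After line 2 (pop 'b' returns 49): d = {'a': 26, 'c': 28}, removed = 49
After line 3 (pop 'z' missing, returns default 136): d = {'a': 26, 'c': 28}, y = 136

49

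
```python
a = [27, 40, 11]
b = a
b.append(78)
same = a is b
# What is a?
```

After line 1: a = [27, 40, 11]
After line 2 (b = a is an alias, same object): a = [27, 40, 11], b = [27, 40, 11]
After line 3 (b.append mutates the shared list): a = [27, 40, 11, 78], b = [27, 40, 11, 78]
After line 4 (same = a is b; same object -> True): same = True

[27, 40, 11, 78]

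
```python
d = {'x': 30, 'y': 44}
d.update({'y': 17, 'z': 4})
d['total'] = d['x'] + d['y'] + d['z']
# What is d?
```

After line 1: d = {'x': 30, 'y': 44}
After line 2 (y overwritten, z added): d = {'x': 30, 'y': 17, 'z': 4}
After line 3 (total = 30 + 17 + 4 = 51): d = {'x': 30, 'y': 17, 'z': 4, 'total': 51}

{'x': 30, 'y': 17, 'z': 4, 'total': 51}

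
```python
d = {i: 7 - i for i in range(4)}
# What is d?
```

{0: 7, 1: 6, 2: 5, 3: 4}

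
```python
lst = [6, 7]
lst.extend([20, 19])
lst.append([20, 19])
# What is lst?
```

After line 1: lst = [6, 7]
After line 2 (extend unpacks [20, 19]): lst = [6, 7, 20, 19]
After line 3 (append adds [20, 19] as single element): lst = [6, 7, 20, 19, [20, 19]]

[6, 7, 20, 19, [20, 19]]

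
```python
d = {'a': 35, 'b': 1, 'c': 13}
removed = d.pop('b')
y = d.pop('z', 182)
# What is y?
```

After line 1: d = {'a': 35, 'b': 1, 'c': 13}
After line 2 (pop 'b' returns 1): d = {'a': 35, 'c': 13}, removed = 1
After line 3 (pop 'z' missing, returns default 182): d = {'a': 35, 'c': 13}, y = 182

182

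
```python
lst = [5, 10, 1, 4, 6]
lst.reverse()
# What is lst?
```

[6, 4, 1, 10, 5]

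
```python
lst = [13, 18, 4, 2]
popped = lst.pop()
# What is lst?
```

[13, 18, 4]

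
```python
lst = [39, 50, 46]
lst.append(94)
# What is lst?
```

[39, 50, 46, 94]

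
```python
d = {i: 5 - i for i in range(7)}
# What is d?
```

{0: 5, 1: 4, 2: 3, 3: 2, 4: 1, 5: 0, 6: -1}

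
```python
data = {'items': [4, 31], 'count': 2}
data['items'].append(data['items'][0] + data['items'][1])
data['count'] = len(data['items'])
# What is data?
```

After line 1: data = {'items': [4, 31], 'count': 2}
After line 2 (append 4 + 31 = 35): data = {'items': [4, 31, 35], 'count': 2}
After line 3 (count = len(items) = 3): data = {'items': [4, 31, 35], 'count': 3}

{'items': [4, 31, 35], 'count': 3}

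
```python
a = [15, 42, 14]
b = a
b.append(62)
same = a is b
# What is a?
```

After line 1: a = [15, 42, 14]
After line 2 (b = a is an alias, same object): a = [15, 42, 14], b = [15, 42, 14]
After line 3 (b.append mutates the shared list): a = [15, 42, 14, 62], b = [15, 42, 14, 62]
After line 4 (same = a is b; same object -> True): same = True

[15, 42, 14, 62]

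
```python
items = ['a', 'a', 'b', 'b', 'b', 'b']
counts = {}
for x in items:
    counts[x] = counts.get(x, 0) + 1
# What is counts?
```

Initial: counts = {}, items = ['a', 'a', 'b', 'b', 'b', 'b']
See 'a': counts = {'a': 1}
See 'a': counts = {'a': 2}
See 'b': counts = {'a': 2, 'b': 1}
See 'b': counts = {'a': 2, 'b': 2}
See 'b': counts = {'a': 2, 'b': 3}
See 'b': counts = {'a': 2, 'b': 4}

{'a': 2, 'b': 4}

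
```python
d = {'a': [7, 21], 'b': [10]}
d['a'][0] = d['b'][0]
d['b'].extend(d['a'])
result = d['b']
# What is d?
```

After line 1: d = {'a': [7, 21], 'b': [10]}
After line 2 (a[0] = b[0] = 10): d = {'a': [10, 21], 'b': [10]}
After line 3 (b.extend(a) appends [10, 21]): d = {'a': [10, 21], 'b': [10, 10, 21]}
After line 4: result = d['b'] = [10, 10, 21]

{'a': [10, 21], 'b': [10, 10, 21]}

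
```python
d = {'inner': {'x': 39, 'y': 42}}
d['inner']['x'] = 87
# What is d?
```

After line 1: d = {'inner': {'x': 39, 'y': 42}}
After line 2 (inner x overwritten): d = {'inner': {'x': 87, 'y': 42}}

{'inner': {'x': 87, 'y': 42}}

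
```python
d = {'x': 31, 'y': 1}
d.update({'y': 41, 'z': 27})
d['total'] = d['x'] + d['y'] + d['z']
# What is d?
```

After line 1: d = {'x': 31, 'y': 1}
After line 2 (y overwritten, z added): d = {'x': 31, 'y': 41, 'z': 27}
After line 3 (total = 31 + 41 + 27 = 99): d = {'x': 31, 'y': 41, 'z': 27, 'total': 99}

{'x': 31, 'y': 41, 'z': 27, 'total': 99}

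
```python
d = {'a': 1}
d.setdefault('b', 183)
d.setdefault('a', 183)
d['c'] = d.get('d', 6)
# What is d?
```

After line 1: d = {'a': 1}
After line 2 (setdefault adds 'b'=183): d = {'a': 1, 'b': 183}
After line 3 (setdefault 'a' no-op, already exists): d = {'a': 1, 'b': 183}
After line 4 (get('d', 6) returns default since 'd' not in d): d = {'a': 1, 'b': 183, 'c': 6}

{'a': 1, 'b': 183, 'c': 6}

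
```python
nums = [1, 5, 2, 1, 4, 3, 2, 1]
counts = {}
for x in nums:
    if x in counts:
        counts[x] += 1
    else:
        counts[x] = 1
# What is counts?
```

Initial: counts = {}, nums = [1, 5, 2, 1, 4, 3, 2, 1]
See 1: counts = {1: 1}
See 5: counts = {1: 1, 5: 1}
See 2: counts = {1: 1, 5: 1, 2: 1}
See 1: counts = {1: 2, 5: 1, 2: 1}
See 4: counts = {1: 2, 5: 1, 2: 1, 4: 1}
See 3: counts = {1: 2, 5: 1, 2: 1, 4: 1, 3: 1}
See 2: counts = {1: 2, 5: 1, 2: 2, 4: 1, 3: 1}
See 1: counts = {1: 3, 5: 1, 2: 2, 4: 1, 3: 1}

{1: 3, 5: 1, 2: 2, 4: 1, 3: 1}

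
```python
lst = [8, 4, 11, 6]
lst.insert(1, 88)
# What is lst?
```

[8, 88, 4, 11, 6]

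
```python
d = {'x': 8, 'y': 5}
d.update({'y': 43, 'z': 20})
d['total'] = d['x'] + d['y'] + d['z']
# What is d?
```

After line 1: d = {'x': 8, 'y': 5}
After line 2 (y overwritten, z added): d = {'x': 8, 'y': 43, 'z': 20}
After line 3 (total = 8 + 43 + 20 = 71): d = {'x': 8, 'y': 43, 'z': 20, 'total': 71}

{'x': 8, 'y': 43, 'z': 20, 'total': 71}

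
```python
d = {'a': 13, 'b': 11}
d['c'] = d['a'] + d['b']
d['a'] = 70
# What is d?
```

After line 1: d = {'a': 13, 'b': 11}
After line 2 (d['c'] = 13 + 11): d = {'a': 13, 'b': 11, 'c': 24}
After line 3: d = {'a': 70, 'b': 11, 'c': 24}

{'a': 70, 'b': 11, 'c': 24}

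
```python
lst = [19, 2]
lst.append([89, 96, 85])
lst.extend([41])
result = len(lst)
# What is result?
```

After line 1: lst = [19, 2]
After line 2 (append adds [89, 96, 85] as single element): lst = [19, 2, [89, 96, 85]]
After line 3 (extend unpacks [41], adds 41): lst = [19, 2, [89, 96, 85], 41]
After line 4: result = len(lst) = 4

4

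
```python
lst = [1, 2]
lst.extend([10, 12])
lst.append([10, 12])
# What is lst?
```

After line 1: lst = [1, 2]
After line 2 (extend unpacks [10, 12]): lst = [1, 2, 10, 12]
After line 3 (append adds [10, 12] as single element): lst = [1, 2, 10, 12, [10, 12]]

[1, 2, 10, 12, [10, 12]]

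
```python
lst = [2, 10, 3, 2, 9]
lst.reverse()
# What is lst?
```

[9, 2, 3, 10, 2]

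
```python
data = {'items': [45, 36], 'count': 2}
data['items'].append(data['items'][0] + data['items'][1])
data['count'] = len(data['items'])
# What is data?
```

After line 1: data = {'items': [45, 36], 'count': 2}
After line 2 (append 45 + 36 = 81): data = {'items': [45, 36, 81], 'count': 2}
After line 3 (count = len(items) = 3): data = {'items': [45, 36, 81], 'count': 3}

{'items': [45, 36, 81], 'count': 3}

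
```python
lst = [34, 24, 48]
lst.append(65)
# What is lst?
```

[34, 24, 48, 65]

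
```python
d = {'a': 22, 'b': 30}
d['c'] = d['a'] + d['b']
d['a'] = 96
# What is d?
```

After line 1: d = {'a': 22, 'b': 30}
After line 2 (d['c'] = 22 + 30): d = {'a': 22, 'b': 30, 'c': 52}
After line 3: d = {'a': 96, 'b': 30, 'c': 52}

{'a': 96, 'b': 30, 'c': 52}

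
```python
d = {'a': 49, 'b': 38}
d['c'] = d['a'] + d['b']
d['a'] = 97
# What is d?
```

After line 1: d = {'a': 49, 'b': 38}
After line 2 (d['c'] = 49 + 38): d = {'a': 49, 'b': 38, 'c': 87}
After line 3: d = {'a': 97, 'b': 38, 'c': 87}

{'a': 97, 'b': 38, 'c': 87}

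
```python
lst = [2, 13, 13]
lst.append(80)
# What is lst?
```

[2, 13, 13, 80]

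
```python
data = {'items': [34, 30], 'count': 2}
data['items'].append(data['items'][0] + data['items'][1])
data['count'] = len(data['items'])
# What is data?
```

After line 1: data = {'items': [34, 30], 'count': 2}
After line 2 (append 34 + 30 = 64): data = {'items': [34, 30, 64], 'count': 2}
After line 3 (count = len(items) = 3): data = {'items': [34, 30, 64], 'count': 3}

{'items': [34, 30, 64], 'count': 3}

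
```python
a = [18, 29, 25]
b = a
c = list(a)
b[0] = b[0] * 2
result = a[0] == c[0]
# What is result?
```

After line 1: a = [18, 29, 25]
After line 2 (b = a, alias): a = [18, 29, 25], b = [18, 29, 25]
After line 3 (c = list(a) is a copy, new object): c = [18, 29, 25]
After line 4 (b[0] = 18 * 2 = 36; mutates shared a/b): a = b = [36, 29, 25], c = [18, 29, 25]
After line 5 (a[0] = 36, c[0] = 18; result = False)

False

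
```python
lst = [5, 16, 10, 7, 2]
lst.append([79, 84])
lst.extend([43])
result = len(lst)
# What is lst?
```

After line 1: lst = [5, 16, 10, 7, 2]
After line 2 (append adds [79, 84] as single element): lst = [5, 16, 10, 7, 2, [79, 84]]
After line 3 (extend unpacks [43], adds 43): lst = [5, 16, 10, 7, 2, [79, 84], 43]
After line 4: result = len(lst) = 7

[5, 16, 10, 7, 2, [79, 84], 43]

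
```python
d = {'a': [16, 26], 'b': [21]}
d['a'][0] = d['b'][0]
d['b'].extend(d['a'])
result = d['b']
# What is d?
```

After line 1: d = {'a': [16, 26], 'b': [21]}
After line 2 (a[0] = b[0] = 21): d = {'a': [21, 26], 'b': [21]}
After line 3 (b.extend(a) appends [21, 26]): d = {'a': [21, 26], 'b': [21, 21, 26]}
After line 4: result = d['b'] = [21, 21, 26]

{'a': [21, 26], 'b': [21, 21, 26]}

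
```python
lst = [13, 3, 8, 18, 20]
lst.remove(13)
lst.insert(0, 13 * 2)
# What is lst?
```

After line 1: lst = [13, 3, 8, 18, 20]
After line 2 (remove first 13): lst = [3, 8, 18, 20]
After line 3 (insert 26 at index 0): lst = [26, 3, 8, 18, 20]

[26, 3, 8, 18, 20]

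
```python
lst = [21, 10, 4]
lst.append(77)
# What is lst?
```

[21, 10, 4, 77]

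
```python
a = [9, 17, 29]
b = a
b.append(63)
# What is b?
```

After line 1: a = [9, 17, 29]
After line 2 (b = a is an alias, same object): a = [9, 17, 29], b = [9, 17, 29]
After line 3 (b.append mutates the shared list): a = [9, 17, 29, 63], b = [9, 17, 29, 63]

[9, 17, 29, 63]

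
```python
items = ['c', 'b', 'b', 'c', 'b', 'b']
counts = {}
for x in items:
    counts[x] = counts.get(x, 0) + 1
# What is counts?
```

Initial: counts = {}, items = ['c', 'b', 'b', 'c', 'b', 'b']
See 'c': counts = {'c': 1}
See 'b': counts = {'c': 1, 'b': 1}
See 'b': counts = {'c': 1, 'b': 2}
See 'c': counts = {'c': 2, 'b': 2}
See 'b': counts = {'c': 2, 'b': 3}
See 'b': counts = {'c': 2, 'b': 4}

{'c': 2, 'b': 4}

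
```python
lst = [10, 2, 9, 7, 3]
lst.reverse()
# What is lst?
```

[3, 7, 9, 2, 10]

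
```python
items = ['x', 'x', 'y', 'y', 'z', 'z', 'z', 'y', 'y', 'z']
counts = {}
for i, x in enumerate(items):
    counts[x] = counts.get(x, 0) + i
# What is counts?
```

Initial: counts = {}, items = ['x', 'x', 'y', 'y', 'z', 'z', 'z', 'y', 'y', 'z']
i=0, x='x': counts = {'x': 0}
i=1, x='x': counts = {'x': 1}
i=2, x='y': counts = {'x': 1, 'y': 2}
i=3, x='y': counts = {'x': 1, 'y': 5}
i=4, x='z': counts = {'x': 1, 'y': 5, 'z': 4}
i=5, x='z': counts = {'x': 1, 'y': 5, 'z': 9}
i=6, x='z': counts = {'x': 1, 'y': 5, 'z': 15}
i=7, x='y': counts = {'x': 1, 'y': 12, 'z': 15}
i=8, x='y': counts = {'x': 1, 'y': 20, 'z': 15}
i=9, x='z': counts = {'x': 1, 'y': 20, 'z': 24}

{'x': 1, 'y': 20, 'z': 24}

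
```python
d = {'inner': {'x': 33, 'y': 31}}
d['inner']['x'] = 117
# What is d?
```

After line 1: d = {'inner': {'x': 33, 'y': 31}}
After line 2 (inner x overwritten): d = {'inner': {'x': 117, 'y': 31}}

{'inner': {'x': 117, 'y': 31}}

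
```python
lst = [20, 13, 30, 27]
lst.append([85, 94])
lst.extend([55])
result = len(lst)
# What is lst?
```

After line 1: lst = [20, 13, 30, 27]
After line 2 (append adds [85, 94] as single element): lst = [20, 13, 30, 27, [85, 94]]
After line 3 (extend unpacks [55], adds 55): lst = [20, 13, 30, 27, [85, 94], 55]
After line 4: result = len(lst) = 6

[20, 13, 30, 27, [85, 94], 55]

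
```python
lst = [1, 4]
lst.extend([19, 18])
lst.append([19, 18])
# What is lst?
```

After line 1: lst = [1, 4]
After line 2 (extend unpacks [19, 18]): lst = [1, 4, 19, 18]
After line 3 (append adds [19, 18] as single element): lst = [1, 4, 19, 18, [19, 18]]

[1, 4, 19, 18, [19, 18]]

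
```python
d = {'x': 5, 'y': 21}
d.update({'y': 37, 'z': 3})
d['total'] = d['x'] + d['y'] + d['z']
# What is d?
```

After line 1: d = {'x': 5, 'y': 21}
After line 2 (y overwritten, z added): d = {'x': 5, 'y': 37, 'z': 3}
After line 3 (total = 5 + 37 + 3 = 45): d = {'x': 5, 'y': 37, 'z': 3, 'total': 45}

{'x': 5, 'y': 37, 'z': 3, 'total': 45}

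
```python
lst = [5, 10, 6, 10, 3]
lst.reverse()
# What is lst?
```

[3, 10, 6, 10, 5]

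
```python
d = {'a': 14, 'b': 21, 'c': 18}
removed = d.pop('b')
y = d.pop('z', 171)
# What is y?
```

After line 1: d = {'a': 14, 'b': 21, 'c': 18}
After line 2 (pop 'b' returns 21): d = {'a': 14, 'c': 18}, removed = 21
After line 3 (pop 'z' missing, returns default 171): d = {'a': 14, 'c': 18}, y = 171

171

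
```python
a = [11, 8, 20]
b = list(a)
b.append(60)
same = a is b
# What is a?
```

After line 1: a = [11, 8, 20]
After line 2 (b = list(a) is a shallow copy, new object): a = [11, 8, 20], b = [11, 8, 20]
After line 3 (append only mutates b): a = [11, 8, 20], b = [11, 8, 20, 60]
After line 4 (same = a is b; different objects -> False): same = False

[11, 8, 20]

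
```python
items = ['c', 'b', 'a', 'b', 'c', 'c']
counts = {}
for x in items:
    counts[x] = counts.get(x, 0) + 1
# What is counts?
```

Initial: counts = {}, items = ['c', 'b', 'a', 'b', 'c', 'c']
See 'c': counts = {'c': 1}
See 'b': counts = {'c': 1, 'b': 1}
See 'a': counts = {'c': 1, 'b': 1, 'a': 1}
See 'b': counts = {'c': 1, 'b': 2, 'a': 1}
See 'c': counts = {'c': 2, 'b': 2, 'a': 1}
See 'c': counts = {'c': 3, 'b': 2, 'a': 1}

{'c': 3, 'b': 2, 'a': 1}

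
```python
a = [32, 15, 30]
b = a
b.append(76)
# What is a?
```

After line 1: a = [32, 15, 30]
After line 2 (b = a is an alias, same object): a = [32, 15, 30], b = [32, 15, 30]
After line 3 (b.append mutates the shared list): a = [32, 15, 30, 76], b = [32, 15, 30, 76]

[32, 15, 30, 76]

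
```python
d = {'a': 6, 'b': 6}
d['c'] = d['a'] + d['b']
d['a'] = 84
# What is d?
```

After line 1: d = {'a': 6, 'b': 6}
After line 2 (d['c'] = 6 + 6): d = {'a': 6, 'b': 6, 'c': 12}
After line 3: d = {'a': 84, 'b': 6, 'c': 12}

{'a': 84, 'b': 6, 'c': 12}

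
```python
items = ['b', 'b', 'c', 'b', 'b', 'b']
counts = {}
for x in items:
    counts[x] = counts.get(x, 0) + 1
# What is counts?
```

Initial: counts = {}, items = ['b', 'b', 'c', 'b', 'b', 'b']
See 'b': counts = {'b': 1}
See 'b': counts = {'b': 2}
See 'c': counts = {'b': 2, 'c': 1}
See 'b': counts = {'b': 3, 'c': 1}
See 'b': counts = {'b': 4, 'c': 1}
See 'b': counts = {'b': 5, 'c': 1}

{'b': 5, 'c': 1}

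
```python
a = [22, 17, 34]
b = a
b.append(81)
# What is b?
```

After line 1: a = [22, 17, 34]
After line 2 (b = a is an alias, same object): a = [22, 17, 34], b = [22, 17, 34]
After line 3 (b.append mutates the shared list): a = [22, 17, 34, 81], b = [22, 17, 34, 81]

[22, 17, 34, 81]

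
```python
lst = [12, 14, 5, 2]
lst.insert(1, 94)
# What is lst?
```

[12, 94, 14, 5, 2]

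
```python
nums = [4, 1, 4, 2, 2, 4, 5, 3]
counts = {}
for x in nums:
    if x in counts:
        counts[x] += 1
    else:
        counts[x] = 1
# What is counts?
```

Initial: counts = {}, nums = [4, 1, 4, 2, 2, 4, 5, 3]
See 4: counts = {4: 1}
See 1: counts = {4: 1, 1: 1}
See 4: counts = {4: 2, 1: 1}
See 2: counts = {4: 2, 1: 1, 2: 1}
See 2: counts = {4: 2, 1: 1, 2: 2}
See 4: counts = {4: 3, 1: 1, 2: 2}
See 5: counts = {4: 3, 1: 1, 2: 2, 5: 1}
See 3: counts = {4: 3, 1: 1, 2: 2, 5: 1, 3: 1}

{4: 3, 1: 1, 2: 2, 5: 1, 3: 1}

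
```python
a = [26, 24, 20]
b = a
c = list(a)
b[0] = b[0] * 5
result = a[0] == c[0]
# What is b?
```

After line 1: a = [26, 24, 20]
After line 2 (b = a, alias): a = [26, 24, 20], b = [26, 24, 20]
After line 3 (c = list(a) is a copy, new object): c = [26, 24, 20]
After line 4 (b[0] = 26 * 5 = 130; mutates shared a/b): a = b = [130, 24, 20], c = [26, 24, 20]
After line 5 (a[0] = 130, c[0] = 26; result = False)

[130, 24, 20]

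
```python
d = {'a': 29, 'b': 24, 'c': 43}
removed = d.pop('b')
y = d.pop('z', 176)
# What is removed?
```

After line 1: d = {'a': 29, 'b': 24, 'c': 43}
After line 2 (pop 'b' returns 24): d = {'a': 29, 'c': 43}, removed = 24
After line 3 (pop 'z' missing, returns default 176): d = {'a': 29, 'c': 43}, y = 176

24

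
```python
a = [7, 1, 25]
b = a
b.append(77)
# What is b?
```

After line 1: a = [7, 1, 25]
After line 2 (b = a is an alias, same object): a = [7, 1, 25], b = [7, 1, 25]
After line 3 (b.append mutates the shared list): a = [7, 1, 25, 77], b = [7, 1, 25, 77]

[7, 1, 25, 77]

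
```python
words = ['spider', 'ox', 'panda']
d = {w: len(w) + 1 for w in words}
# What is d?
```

{'spider': 7, 'ox': 3, 'panda': 6}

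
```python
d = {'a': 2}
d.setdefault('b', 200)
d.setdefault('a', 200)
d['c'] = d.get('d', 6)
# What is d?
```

After line 1: d = {'a': 2}
After line 2 (setdefault adds 'b'=200): d = {'a': 2, 'b': 200}
After line 3 (setdefault 'a' no-op, already exists): d = {'a': 2, 'b': 200}
After line 4 (get('d', 6) returns default since 'd' not in d): d = {'a': 2, 'b': 200, 'c': 6}

{'a': 2, 'b': 200, 'c': 6}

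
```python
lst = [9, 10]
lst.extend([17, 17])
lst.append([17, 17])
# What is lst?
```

After line 1: lst = [9, 10]
After line 2 (extend unpacks [17, 17]): lst = [9, 10, 17, 17]
After line 3 (append adds [17, 17] as single element): lst = [9, 10, 17, 17, [17, 17]]

[9, 10, 17, 17, [17, 17]]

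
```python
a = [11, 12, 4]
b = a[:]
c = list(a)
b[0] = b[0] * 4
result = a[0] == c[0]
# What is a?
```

After line 1: a = [11, 12, 4]
After line 2 (b = a[:], copy): a = [11, 12, 4], b = [11, 12, 4]
After line 3 (c = list(a) is a copy, new object): c = [11, 12, 4]
After line 4 (b[0] = 11 * 4 = 44; only b mutates (copy)): a = [11, 12, 4], b = [44, 12, 4], c = [11, 12, 4]
After line 5 (a[0] = 11, c[0] = 11; result = True)

[11, 12, 4]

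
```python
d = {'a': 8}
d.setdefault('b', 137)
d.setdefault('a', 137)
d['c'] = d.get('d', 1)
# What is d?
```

After line 1: d = {'a': 8}
After line 2 (setdefault adds 'b'=137): d = {'a': 8, 'b': 137}
After line 3 (setdefault 'a' no-op, already exists): d = {'a': 8, 'b': 137}
After line 4 (get('d', 1) returns default since 'd' not in d): d = {'a': 8, 'b': 137, 'c': 1}

{'a': 8, 'b': 137, 'c': 1}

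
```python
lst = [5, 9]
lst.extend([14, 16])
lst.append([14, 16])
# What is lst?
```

After line 1: lst = [5, 9]
After line 2 (extend unpacks [14, 16]): lst = [5, 9, 14, 16]
After line 3 (append adds [14, 16] as single element): lst = [5, 9, 14, 16, [14, 16]]

[5, 9, 14, 16, [14, 16]]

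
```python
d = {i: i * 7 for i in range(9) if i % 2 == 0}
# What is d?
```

{0: 0, 2: 14, 4: 28, 6: 42, 8: 56}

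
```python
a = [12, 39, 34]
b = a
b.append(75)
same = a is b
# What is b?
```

After line 1: a = [12, 39, 34]
After line 2 (b = a is an alias, same object): a = [12, 39, 34], b = [12, 39, 34]
After line 3 (b.append mutates the shared list): a = [12, 39, 34, 75], b = [12, 39, 34, 75]
After line 4 (same = a is b; same object -> True): same = True

[12, 39, 34, 75]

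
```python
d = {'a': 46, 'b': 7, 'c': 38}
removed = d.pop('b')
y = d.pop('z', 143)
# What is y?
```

After line 1: d = {'a': 46, 'b': 7, 'c': 38}
After line 2 (pop 'b' returns 7): d = {'a': 46, 'c': 38}, removed = 7
After line 3 (pop 'z' missing, returns default 143): d = {'a': 46, 'c': 38}, y = 143

143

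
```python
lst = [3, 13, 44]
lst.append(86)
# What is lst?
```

[3, 13, 44, 86]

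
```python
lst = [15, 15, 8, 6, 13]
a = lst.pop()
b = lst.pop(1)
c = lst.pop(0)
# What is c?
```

After line 1: lst = [15, 15, 8, 6, 13]
After line 2 (pop() -> a = 13): lst = [15, 15, 8, 6]
After line 3 (pop(1) -> b = 15): lst = [15, 8, 6]
After line 4 (pop(0) -> c = 15): lst = [8, 6]

15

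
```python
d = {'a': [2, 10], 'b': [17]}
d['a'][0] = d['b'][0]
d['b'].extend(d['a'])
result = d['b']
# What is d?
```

After line 1: d = {'a': [2, 10], 'b': [17]}
After line 2 (a[0] = b[0] = 17): d = {'a': [17, 10], 'b': [17]}
After line 3 (b.extend(a) appends [17, 10]): d = {'a': [17, 10], 'b': [17, 17, 10]}
After line 4: result = d['b'] = [17, 17, 10]

{'a': [17, 10], 'b': [17, 17, 10]}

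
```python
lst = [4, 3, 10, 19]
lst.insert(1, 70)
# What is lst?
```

[4, 70, 3, 10, 19]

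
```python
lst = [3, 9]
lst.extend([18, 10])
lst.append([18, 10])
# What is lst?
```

After line 1: lst = [3, 9]
After line 2 (extend unpacks [18, 10]): lst = [3, 9, 18, 10]
After line 3 (append adds [18, 10] as single element): lst = [3, 9, 18, 10, [18, 10]]

[3, 9, 18, 10, [18, 10]]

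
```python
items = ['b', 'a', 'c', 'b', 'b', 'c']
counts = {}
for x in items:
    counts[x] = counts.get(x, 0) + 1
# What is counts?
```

Initial: counts = {}, items = ['b', 'a', 'c', 'b', 'b', 'c']
See 'b': counts = {'b': 1}
See 'a': counts = {'b': 1, 'a': 1}
See 'c': counts = {'b': 1, 'a': 1, 'c': 1}
See 'b': counts = {'b': 2, 'a': 1, 'c': 1}
See 'b': counts = {'b': 3, 'a': 1, 'c': 1}
See 'c': counts = {'b': 3, 'a': 1, 'c': 2}

{'b': 3, 'a': 1, 'c': 2}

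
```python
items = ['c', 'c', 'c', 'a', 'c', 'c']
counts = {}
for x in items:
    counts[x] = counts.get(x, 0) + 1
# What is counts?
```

Initial: counts = {}, items = ['c', 'c', 'c', 'a', 'c', 'c']
See 'c': counts = {'c': 1}
See 'c': counts = {'c': 2}
See 'c': counts = {'c': 3}
See 'a': counts = {'c': 3, 'a': 1}
See 'c': counts = {'c': 4, 'a': 1}
See 'c': counts = {'c': 5, 'a': 1}

{'c': 5, 'a': 1}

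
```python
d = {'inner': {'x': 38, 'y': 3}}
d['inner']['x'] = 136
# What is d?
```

After line 1: d = {'inner': {'x': 38, 'y': 3}}
After line 2 (inner x overwritten): d = {'inner': {'x': 136, 'y': 3}}

{'inner': {'x': 136, 'y': 3}}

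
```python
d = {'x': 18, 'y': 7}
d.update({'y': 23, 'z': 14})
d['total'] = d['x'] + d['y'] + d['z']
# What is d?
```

After line 1: d = {'x': 18, 'y': 7}
After line 2 (y overwritten, z added): d = {'x': 18, 'y': 23, 'z': 14}
After line 3 (total = 18 + 23 + 14 = 55): d = {'x': 18, 'y': 23, 'z': 14, 'total': 55}

{'x': 18, 'y': 23, 'z': 14, 'total': 55}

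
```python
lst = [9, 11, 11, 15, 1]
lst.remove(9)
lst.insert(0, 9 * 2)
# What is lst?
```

After line 1: lst = [9, 11, 11, 15, 1]
After line 2 (remove first 9): lst = [11, 11, 15, 1]
After line 3 (insert 18 at index 0): lst = [18, 11, 11, 15, 1]

[18, 11, 11, 15, 1]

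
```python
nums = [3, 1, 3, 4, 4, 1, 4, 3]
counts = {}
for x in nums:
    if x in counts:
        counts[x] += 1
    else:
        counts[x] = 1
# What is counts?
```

Initial: counts = {}, nums = [3, 1, 3, 4, 4, 1, 4, 3]
See 3: counts = {3: 1}
See 1: counts = {3: 1, 1: 1}
See 3: counts = {3: 2, 1: 1}
See 4: counts = {3: 2, 1: 1, 4: 1}
See 4: counts = {3: 2, 1: 1, 4: 2}
See 1: counts = {3: 2, 1: 2, 4: 2}
See 4: counts = {3: 2, 1: 2, 4: 3}
See 3: counts = {3: 3, 1: 2, 4: 3}

{3: 3, 1: 2, 4: 3}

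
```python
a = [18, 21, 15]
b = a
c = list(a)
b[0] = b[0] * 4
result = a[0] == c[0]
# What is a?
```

After line 1: a = [18, 21, 15]
After line 2 (b = a, alias): a = [18, 21, 15], b = [18, 21, 15]
After line 3 (c = list(a) is a copy, new object): c = [18, 21, 15]
After line 4 (b[0] = 18 * 4 = 72; mutates shared a/b): a = b = [72, 21, 15], c = [18, 21, 15]
After line 5 (a[0] = 72, c[0] = 18; result = False)

[72, 21, 15]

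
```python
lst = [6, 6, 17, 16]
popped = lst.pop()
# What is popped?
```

16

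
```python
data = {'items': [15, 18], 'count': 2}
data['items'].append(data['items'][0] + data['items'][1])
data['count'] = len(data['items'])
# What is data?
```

After line 1: data = {'items': [15, 18], 'count': 2}
After line 2 (append 15 + 18 = 33): data = {'items': [15, 18, 33], 'count': 2}
After line 3 (count = len(items) = 3): data = {'items': [15, 18, 33], 'count': 3}

{'items': [15, 18, 33], 'count': 3}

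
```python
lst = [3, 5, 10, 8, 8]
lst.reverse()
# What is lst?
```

[8, 8, 10, 5, 3]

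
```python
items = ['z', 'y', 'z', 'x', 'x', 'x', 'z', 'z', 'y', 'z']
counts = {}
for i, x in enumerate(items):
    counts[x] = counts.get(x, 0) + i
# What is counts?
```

Initial: counts = {}, items = ['z', 'y', 'z', 'x', 'x', 'x', 'z', 'z', 'y', 'z']
i=0, x='z': counts = {'z': 0}
i=1, x='y': counts = {'z': 0, 'y': 1}
i=2, x='z': counts = {'z': 2, 'y': 1}
i=3, x='x': counts = {'z': 2, 'y': 1, 'x': 3}
i=4, x='x': counts = {'z': 2, 'y': 1, 'x': 7}
i=5, x='x': counts = {'z': 2, 'y': 1, 'x': 12}
i=6, x='z': counts = {'z': 8, 'y': 1, 'x': 12}
i=7, x='z': counts = {'z': 15, 'y': 1, 'x': 12}
i=8, x='y': counts = {'z': 15, 'y': 9, 'x': 12}
i=9, x='z': counts = {'z': 24, 'y': 9, 'x': 12}

{'z': 24, 'y': 9, 'x': 12}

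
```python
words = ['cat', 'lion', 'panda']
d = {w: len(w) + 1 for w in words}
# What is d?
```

{'cat': 4, 'lion': 5, 'panda': 6}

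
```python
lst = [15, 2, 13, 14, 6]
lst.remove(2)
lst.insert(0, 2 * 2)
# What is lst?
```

After line 1: lst = [15, 2, 13, 14, 6]
After line 2 (remove first 2): lst = [15, 13, 14, 6]
After line 3 (insert 4 at index 0): lst = [4, 15, 13, 14, 6]

[4, 15, 13, 14, 6]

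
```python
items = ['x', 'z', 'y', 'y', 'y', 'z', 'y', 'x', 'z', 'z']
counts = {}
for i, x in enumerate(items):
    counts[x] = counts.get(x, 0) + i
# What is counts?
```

Initial: counts = {}, items = ['x', 'z', 'y', 'y', 'y', 'z', 'y', 'x', 'z', 'z']
i=0, x='x': counts = {'x': 0}
i=1, x='z': counts = {'x': 0, 'z': 1}
i=2, x='y': counts = {'x': 0, 'z': 1, 'y': 2}
i=3, x='y': counts = {'x': 0, 'z': 1, 'y': 5}
i=4, x='y': counts = {'x': 0, 'z': 1, 'y': 9}
i=5, x='z': counts = {'x': 0, 'z': 6, 'y': 9}
i=6, x='y': counts = {'x': 0, 'z': 6, 'y': 15}
i=7, x='x': counts = {'x': 7, 'z': 6, 'y': 15}
i=8, x='z': counts = {'x': 7, 'z': 14, 'y': 15}
i=9, x='z': counts = {'x': 7, 'z': 23, 'y': 15}

{'x': 7, 'z': 23, 'y': 15}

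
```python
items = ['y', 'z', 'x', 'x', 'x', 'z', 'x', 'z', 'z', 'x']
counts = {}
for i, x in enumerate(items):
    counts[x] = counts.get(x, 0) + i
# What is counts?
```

Initial: counts = {}, items = ['y', 'z', 'x', 'x', 'x', 'z', 'x', 'z', 'z', 'x']
i=0, x='y': counts = {'y': 0}
i=1, x='z': counts = {'y': 0, 'z': 1}
i=2, x='x': counts = {'y': 0, 'z': 1, 'x': 2}
i=3, x='x': counts = {'y': 0, 'z': 1, 'x': 5}
i=4, x='x': counts = {'y': 0, 'z': 1, 'x': 9}
i=5, x='z': counts = {'y': 0, 'z': 6, 'x': 9}
i=6, x='x': counts = {'y': 0, 'z': 6, 'x': 15}
i=7, x='z': counts = {'y': 0, 'z': 13, 'x': 15}
i=8, x='z': counts = {'y': 0, 'z': 21, 'x': 15}
i=9, x='x': counts = {'y': 0, 'z': 21, 'x': 24}

{'y': 0, 'z': 21, 'x': 24}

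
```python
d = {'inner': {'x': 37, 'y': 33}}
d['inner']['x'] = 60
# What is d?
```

After line 1: d = {'inner': {'x': 37, 'y': 33}}
After line 2 (inner x overwritten): d = {'inner': {'x': 60, 'y': 33}}

{'inner': {'x': 60, 'y': 33}}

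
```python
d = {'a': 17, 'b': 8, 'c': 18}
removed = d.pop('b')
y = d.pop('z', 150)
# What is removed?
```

After line 1: d = {'a': 17, 'b': 8, 'c': 18}
After line 2 (pop 'b' returns 8): d = {'a': 17, 'c': 18}, removed = 8
After line 3 (pop 'z' missing, returns default 150): d = {'a': 17, 'c': 18}, y = 150

8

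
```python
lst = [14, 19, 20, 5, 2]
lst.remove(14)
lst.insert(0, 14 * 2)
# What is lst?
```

After line 1: lst = [14, 19, 20, 5, 2]
After line 2 (remove first 14): lst = [19, 20, 5, 2]
After line 3 (insert 28 at index 0): lst = [28, 19, 20, 5, 2]

[28, 19, 20, 5, 2]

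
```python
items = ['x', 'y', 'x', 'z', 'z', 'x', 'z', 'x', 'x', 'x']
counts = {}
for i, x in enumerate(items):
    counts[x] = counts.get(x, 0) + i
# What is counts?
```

Initial: counts = {}, items = ['x', 'y', 'x', 'z', 'z', 'x', 'z', 'x', 'x', 'x']
i=0, x='x': counts = {'x': 0}
i=1, x='y': counts = {'x': 0, 'y': 1}
i=2, x='x': counts = {'x': 2, 'y': 1}
i=3, x='z': counts = {'x': 2, 'y': 1, 'z': 3}
i=4, x='z': counts = {'x': 2, 'y': 1, 'z': 7}
i=5, x='x': counts = {'x': 7, 'y': 1, 'z': 7}
i=6, x='z': counts = {'x': 7, 'y': 1, 'z': 13}
i=7, x='x': counts = {'x': 14, 'y': 1, 'z': 13}
i=8, x='x': counts = {'x': 22, 'y': 1, 'z': 13}
i=9, x='x': counts = {'x': 31, 'y': 1, 'z': 13}

{'x': 31, 'y': 1, 'z': 13}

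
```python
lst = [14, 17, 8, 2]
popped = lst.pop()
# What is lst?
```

[14, 17, 8]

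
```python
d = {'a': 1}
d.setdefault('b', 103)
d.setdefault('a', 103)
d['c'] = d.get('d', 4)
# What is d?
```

After line 1: d = {'a': 1}
After line 2 (setdefault adds 'b'=103): d = {'a': 1, 'b': 103}
After line 3 (setdefault 'a' no-op, already exists): d = {'a': 1, 'b': 103}
After line 4 (get('d', 4) returns default since 'd' not in d): d = {'a': 1, 'b': 103, 'c': 4}

{'a': 1, 'b': 103, 'c': 4}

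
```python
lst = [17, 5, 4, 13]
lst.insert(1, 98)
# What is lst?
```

[17, 98, 5, 4, 13]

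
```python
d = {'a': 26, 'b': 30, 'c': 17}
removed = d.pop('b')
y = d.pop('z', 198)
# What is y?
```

After line 1: d = {'a': 26, 'b': 30, 'c': 17}
After line 2 (pop 'b' returns 30): d = {'a': 26, 'c': 17}, removed = 30
After line 3 (pop 'z' missing, returns default 198): d = {'a': 26, 'c': 17}, y = 198

198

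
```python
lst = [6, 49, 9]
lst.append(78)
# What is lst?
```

[6, 49, 9, 78]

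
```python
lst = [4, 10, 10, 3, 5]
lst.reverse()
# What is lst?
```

[5, 3, 10, 10, 4]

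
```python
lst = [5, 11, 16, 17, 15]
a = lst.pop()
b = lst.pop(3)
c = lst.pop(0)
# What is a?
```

After line 1: lst = [5, 11, 16, 17, 15]
After line 2 (pop() -> a = 15): lst = [5, 11, 16, 17]
After line 3 (pop(3) -> b = 17): lst = [5, 11, 16]
After line 4 (pop(0) -> c = 5): lst = [11, 16]

15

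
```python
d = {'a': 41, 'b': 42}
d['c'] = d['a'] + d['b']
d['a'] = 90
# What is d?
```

After line 1: d = {'a': 41, 'b': 42}
After line 2 (d['c'] = 41 + 42): d = {'a': 41, 'b': 42, 'c': 83}
After line 3: d = {'a': 90, 'b': 42, 'c': 83}

{'a': 90, 'b': 42, 'c': 83}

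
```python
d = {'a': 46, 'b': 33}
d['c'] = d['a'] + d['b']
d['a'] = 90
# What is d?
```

After line 1: d = {'a': 46, 'b': 33}
After line 2 (d['c'] = 46 + 33): d = {'a': 46, 'b': 33, 'c': 79}
After line 3: d = {'a': 90, 'b': 33, 'c': 79}

{'a': 90, 'b': 33, 'c': 79}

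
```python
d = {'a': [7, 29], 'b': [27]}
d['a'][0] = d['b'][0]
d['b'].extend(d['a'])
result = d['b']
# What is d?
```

After line 1: d = {'a': [7, 29], 'b': [27]}
After line 2 (a[0] = b[0] = 27): d = {'a': [27, 29], 'b': [27]}
After line 3 (b.extend(a) appends [27, 29]): d = {'a': [27, 29], 'b': [27, 27, 29]}
After line 4: result = d['b'] = [27, 27, 29]

{'a': [27, 29], 'b': [27, 27, 29]}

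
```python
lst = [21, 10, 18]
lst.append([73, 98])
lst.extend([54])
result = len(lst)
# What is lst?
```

After line 1: lst = [21, 10, 18]
After line 2 (append adds [73, 98] as single element): lst = [21, 10, 18, [73, 98]]
After line 3 (extend unpacks [54], adds 54): lst = [21, 10, 18, [73, 98], 54]
After line 4: result = len(lst) = 5

[21, 10, 18, [73, 98], 54]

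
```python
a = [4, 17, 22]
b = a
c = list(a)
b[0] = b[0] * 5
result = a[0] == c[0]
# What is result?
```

After line 1: a = [4, 17, 22]
After line 2 (b = a, alias): a = [4, 17, 22], b = [4, 17, 22]
After line 3 (c = list(a) is a copy, new object): c = [4, 17, 22]
After line 4 (b[0] = 4 * 5 = 20; mutates shared a/b): a = b = [20, 17, 22], c = [4, 17, 22]
After line 5 (a[0] = 20, c[0] = 4; result = False)

False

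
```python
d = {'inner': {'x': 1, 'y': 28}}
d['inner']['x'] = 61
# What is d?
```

After line 1: d = {'inner': {'x': 1, 'y': 28}}
After line 2 (inner x overwritten): d = {'inner': {'x': 61, 'y': 28}}

{'inner': {'x': 61, 'y': 28}}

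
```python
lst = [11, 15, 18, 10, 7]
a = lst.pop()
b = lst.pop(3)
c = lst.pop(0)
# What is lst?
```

After line 1: lst = [11, 15, 18, 10, 7]
After line 2 (pop() -> a = 7): lst = [11, 15, 18, 10]
After line 3 (pop(3) -> b = 10): lst = [11, 15, 18]
After line 4 (pop(0) -> c = 11): lst = [15, 18]

[15, 18]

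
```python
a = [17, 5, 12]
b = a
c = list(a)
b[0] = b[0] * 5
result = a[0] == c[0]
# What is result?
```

After line 1: a = [17, 5, 12]
After line 2 (b = a, alias): a = [17, 5, 12], b = [17, 5, 12]
After line 3 (c = list(a) is a copy, new object): c = [17, 5, 12]
After line 4 (b[0] = 17 * 5 = 85; mutates shared a/b): a = b = [85, 5, 12], c = [17, 5, 12]
After line 5 (a[0] = 85, c[0] = 17; result = False)

False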